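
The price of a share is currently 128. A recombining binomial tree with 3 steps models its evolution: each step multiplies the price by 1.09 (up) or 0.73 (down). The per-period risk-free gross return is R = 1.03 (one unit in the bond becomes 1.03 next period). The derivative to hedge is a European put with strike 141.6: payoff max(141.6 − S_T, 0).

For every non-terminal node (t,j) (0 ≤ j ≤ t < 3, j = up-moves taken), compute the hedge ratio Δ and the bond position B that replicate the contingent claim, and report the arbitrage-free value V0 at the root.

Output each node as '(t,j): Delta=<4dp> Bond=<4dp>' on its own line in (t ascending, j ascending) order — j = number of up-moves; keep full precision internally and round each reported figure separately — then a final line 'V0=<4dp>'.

Under the risk-neutral measure, an up-move has probability p* = (R−d)/(u−d) = 0.8333 and values discount at R = 1.03.
Payoff layer (t=3): V(3,0)=91.8058, V(3,1)=67.2498, V(3,2)=30.5839, V(3,3)=0.0000
Node (2,0) S=68.2112: V=(p*·67.2498+(1−p*)·91.8058)/1.03=69.2645; Δ=(67.2498−91.8058)/(74.3502−49.7942)=-1.0000; B=V−Δ·S=137.4757
Node (2,1) S=101.8496: V=(p*·30.5839+(1−p*)·67.2498)/1.03=35.6261; Δ=(30.5839−67.2498)/(111.0161−74.3502)=-1.0000; B=V−Δ·S=137.4757
Node (2,2) S=152.0768: V=(p*·0.0000+(1−p*)·30.5839)/1.03=4.9489; Δ=(0.0000−30.5839)/(165.7637−111.0161)=-0.5586; B=V−Δ·S=89.9042
Node (1,0) S=93.4400: V=(p*·35.6261+(1−p*)·69.2645)/1.03=40.0316; Δ=(35.6261−69.2645)/(101.8496−68.2112)=-1.0000; B=V−Δ·S=133.4716
Node (1,1) S=139.5200: V=(p*·4.9489+(1−p*)·35.6261)/1.03=9.7687; Δ=(4.9489−35.6261)/(152.0768−101.8496)=-0.6108; B=V−Δ·S=94.9833
Node (0,0) S=128.0000: V=(p*·9.7687+(1−p*)·40.0316)/1.03=14.3811; Δ=(9.7687−40.0316)/(139.5200−93.4400)=-0.6567; B=V−Δ·S=98.4447
Each (Δ,B) replicates both successor values, so the strategy is self-financing and V0 is arbitrage-free.

(0,0): Delta=-0.6567 Bond=98.4447
(1,0): Delta=-1.0000 Bond=133.4716
(1,1): Delta=-0.6108 Bond=94.9833
(2,0): Delta=-1.0000 Bond=137.4757
(2,1): Delta=-1.0000 Bond=137.4757
(2,2): Delta=-0.5586 Bond=89.9042
V0=14.3811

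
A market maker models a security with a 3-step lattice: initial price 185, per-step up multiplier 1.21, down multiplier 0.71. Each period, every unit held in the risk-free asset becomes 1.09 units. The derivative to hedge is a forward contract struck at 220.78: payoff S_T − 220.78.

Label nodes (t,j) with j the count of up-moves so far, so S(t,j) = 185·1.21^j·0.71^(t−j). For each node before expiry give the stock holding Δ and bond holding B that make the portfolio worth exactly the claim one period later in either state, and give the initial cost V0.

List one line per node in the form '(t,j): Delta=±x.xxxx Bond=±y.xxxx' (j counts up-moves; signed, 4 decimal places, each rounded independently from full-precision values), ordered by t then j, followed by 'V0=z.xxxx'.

Under the risk-neutral measure, an up-move has probability p* = (R−d)/(u−d) = 0.7600 and values discount at R = 1.09.
Terminal payoffs: V(3,0)=-154.5665, V(3,1)=-107.9372, V(3,2)=-28.4705, V(3,3)=106.9588
  t=2,j=0: stock 93.2585 → up 112.8428 (V=-107.9372), down 66.2135 (V=-154.5665). Price -109.2920; hedge Δ=1.0000, bond B=-202.5505.
  t=2,j=1: stock 158.9335 → up 192.3095 (V=-28.4705), down 112.8428 (V=-107.9372). Price -43.6170; hedge Δ=1.0000, bond B=-202.5505.
  t=2,j=2: stock 270.8585 → up 327.7388 (V=106.9588), down 192.3095 (V=-28.4705). Price 68.3080; hedge Δ=1.0000, bond B=-202.5505.
  t=1,j=0: stock 131.3500 → up 158.9335 (V=-43.6170), down 93.2585 (V=-109.2920). Price -54.4761; hedge Δ=1.0000, bond B=-185.8261.
  t=1,j=1: stock 223.8500 → up 270.8585 (V=68.3080), down 158.9335 (V=-43.6170). Price 38.0239; hedge Δ=1.0000, bond B=-185.8261.
  t=0,j=0: stock 185.0000 → up 223.8500 (V=38.0239), down 131.3500 (V=-54.4761). Price 14.5173; hedge Δ=1.0000, bond B=-170.4827.
Self-financing check: at every node Δ·S+B equals the discounted successor values.

(0,0): Delta=1.0000 Bond=-170.4827
(1,0): Delta=1.0000 Bond=-185.8261
(1,1): Delta=1.0000 Bond=-185.8261
(2,0): Delta=1.0000 Bond=-202.5505
(2,1): Delta=1.0000 Bond=-202.5505
(2,2): Delta=1.0000 Bond=-202.5505
V0=14.5173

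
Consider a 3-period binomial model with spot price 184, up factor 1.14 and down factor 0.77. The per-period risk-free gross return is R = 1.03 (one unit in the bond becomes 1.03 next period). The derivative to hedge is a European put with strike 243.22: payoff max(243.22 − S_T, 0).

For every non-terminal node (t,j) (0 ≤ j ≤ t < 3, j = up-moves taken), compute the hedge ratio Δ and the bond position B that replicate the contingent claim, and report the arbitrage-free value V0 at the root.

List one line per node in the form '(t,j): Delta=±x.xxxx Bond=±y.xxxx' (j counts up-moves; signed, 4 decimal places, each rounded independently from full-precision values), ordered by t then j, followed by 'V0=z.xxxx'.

The replicating-portfolio and risk-neutral prices coincide; use p* = (1.03−0.77)/(1.14−0.77) = 0.7027 for the latter.
Terminal values V(3,·): V(3,0)=159.2179, V(3,1)=118.8533, V(3,2)=59.0927, V(3,3)=0.0000
(2,0): S=109.0936. Δ = (V_up−V_dn)/(S_up−S_dn) = (118.8533−159.2179)/(124.3667−84.0021) = -1.0000. V = [p*·118.8533 + (1−p*)·159.2179]/1.03 = 127.0423. B = V − Δ·S = 236.1359.
(2,1): S=161.5152. Δ = (V_up−V_dn)/(S_up−S_dn) = (59.0927−118.8533)/(184.1273−124.3667) = -1.0000. V = [p*·59.0927 + (1−p*)·118.8533]/1.03 = 74.6207. B = V − Δ·S = 236.1359.
(2,2): S=239.1264. Δ = (V_up−V_dn)/(S_up−S_dn) = (0.0000−59.0927)/(272.6041−184.1273) = -0.6679. V = [p*·0.0000 + (1−p*)·59.0927]/1.03 = 17.0564. B = V − Δ·S = 176.7663.
(1,0): S=141.6800. Δ = (V_up−V_dn)/(S_up−S_dn) = (74.6207−127.0423)/(161.5152−109.0936) = -1.0000. V = [p*·74.6207 + (1−p*)·127.0423]/1.03 = 87.5782. B = V − Δ·S = 229.2582.
(1,1): S=209.7600. Δ = (V_up−V_dn)/(S_up−S_dn) = (17.0564−74.6207)/(239.1264−161.5152) = -0.7417. V = [p*·17.0564 + (1−p*)·74.6207]/1.03 = 33.1749. B = V − Δ·S = 188.7541.
(0,0): S=184.0000. Δ = (V_up−V_dn)/(S_up−S_dn) = (33.1749−87.5782)/(209.7600−141.6800) = -0.7991. V = [p*·33.1749 + (1−p*)·87.5782]/1.03 = 47.9115. B = V − Δ·S = 194.9474.
Check: Δ(0,0)·S0 + B(0,0) = 47.9115 = V0.

(0,0): Delta=-0.7991 Bond=194.9474
(1,0): Delta=-1.0000 Bond=229.2582
(1,1): Delta=-0.7417 Bond=188.7541
(2,0): Delta=-1.0000 Bond=236.1359
(2,1): Delta=-1.0000 Bond=236.1359
(2,2): Delta=-0.6679 Bond=176.7663
V0=47.9115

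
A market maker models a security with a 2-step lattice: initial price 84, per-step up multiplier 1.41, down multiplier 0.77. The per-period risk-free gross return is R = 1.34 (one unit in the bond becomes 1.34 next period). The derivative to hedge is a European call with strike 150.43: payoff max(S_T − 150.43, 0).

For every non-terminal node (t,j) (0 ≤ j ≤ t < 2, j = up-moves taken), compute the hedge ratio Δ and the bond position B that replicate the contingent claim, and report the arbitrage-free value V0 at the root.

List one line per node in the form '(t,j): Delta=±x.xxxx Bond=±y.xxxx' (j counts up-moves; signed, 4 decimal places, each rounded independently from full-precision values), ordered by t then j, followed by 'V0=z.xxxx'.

(0,0): Delta=0.2049 Bond=-9.8885
(1,0): Delta=0.0000 Bond=0.0000
(1,1): Delta=0.2186 Bond=-14.8778
V0=7.3200

Risk-neutral probability p* = (R−d)/(u−d) = (1.34−0.77)/(1.41−0.77) = 0.8906.
Payoff layer (t=2): V(2,0)=0.0000, V(2,1)=0.0000, V(2,2)=16.5704
Node (1,0) S=64.6800: V=(p*·0.0000+(1−p*)·0.0000)/1.34=0.0000; Δ=(0.0000−0.0000)/(91.1988−49.8036)=0.0000; B=V−Δ·S=0.0000
Node (1,1) S=118.4400: V=(p*·16.5704+(1−p*)·0.0000)/1.34=11.0134; Δ=(16.5704−0.0000)/(167.0004−91.1988)=0.2186; B=V−Δ·S=-14.8778
Node (0,0) S=84.0000: V=(p*·11.0134+(1−p*)·0.0000)/1.34=7.3200; Δ=(11.0134−0.0000)/(118.4400−64.6800)=0.2049; B=V−Δ·S=-9.8885
Each (Δ,B) replicates both successor values, so the strategy is self-financing and V0 is arbitrage-free.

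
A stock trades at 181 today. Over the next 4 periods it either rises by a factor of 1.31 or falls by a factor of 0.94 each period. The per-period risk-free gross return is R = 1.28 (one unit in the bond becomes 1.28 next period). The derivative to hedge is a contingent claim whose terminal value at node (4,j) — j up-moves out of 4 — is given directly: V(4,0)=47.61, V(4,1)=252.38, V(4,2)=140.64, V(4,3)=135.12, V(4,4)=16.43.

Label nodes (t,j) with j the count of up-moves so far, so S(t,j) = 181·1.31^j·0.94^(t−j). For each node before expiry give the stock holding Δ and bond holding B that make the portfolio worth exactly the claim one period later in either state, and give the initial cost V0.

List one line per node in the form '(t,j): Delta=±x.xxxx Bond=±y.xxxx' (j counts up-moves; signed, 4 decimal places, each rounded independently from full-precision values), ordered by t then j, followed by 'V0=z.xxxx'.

(0,0): Delta=-0.6775 Bond=141.5821
(1,0): Delta=-0.1936 Bond=98.8975
(1,1): Delta=-0.7081 Bond=188.4893
(2,0): Delta=-1.1364 Bond=277.3799
(2,1): Delta=-0.1339 Bond=113.2837
(2,2): Delta=-0.7445 Bond=252.5589
(3,0): Delta=3.6813 Bond=-369.2316
(3,1): Delta=-1.4415 Bond=418.9531
(3,2): Delta=-0.0511 Bond=120.8311
(3,3): Delta=-0.7884 Bond=341.1381
V0=18.9618

Since d<R<u, set p* = (R−d)/(u−d) = 0.9189; price each node as the discounted p*-expectation of its children.
Terminal values V(4,·): V(4,0)=47.6100, V(4,1)=252.3800, V(4,2)=140.6400, V(4,3)=135.1200, V(4,4)=16.4300
(3,0): S=150.3357. Δ = (V_up−V_dn)/(S_up−S_dn) = (252.3800−47.6100)/(196.9398−141.3156) = 3.6813. V = [p*·252.3800 + (1−p*)·47.6100]/1.28 = 184.2008. B = V − Δ·S = -369.2316.
(3,1): S=209.5104. Δ = (V_up−V_dn)/(S_up−S_dn) = (140.6400−252.3800)/(274.4586−196.9398) = -1.4415. V = [p*·140.6400 + (1−p*)·252.3800]/1.28 = 116.9531. B = V − Δ·S = 418.9531.
(3,2): S=291.9773. Δ = (V_up−V_dn)/(S_up−S_dn) = (135.1200−140.6400)/(382.4902−274.4586) = -0.0511. V = [p*·135.1200 + (1−p*)·140.6400]/1.28 = 105.9122. B = V − Δ·S = 120.8311.
(3,3): S=406.9045. Δ = (V_up−V_dn)/(S_up−S_dn) = (16.4300−135.1200)/(533.0449−382.4902) = -0.7884. V = [p*·16.4300 + (1−p*)·135.1200]/1.28 = 20.3543. B = V − Δ·S = 341.1381.
(2,0): S=159.9316. Δ = (V_up−V_dn)/(S_up−S_dn) = (116.9531−184.2008)/(209.5104−150.3357) = -1.1364. V = [p*·116.9531 + (1−p*)·184.2008]/1.28 = 95.6294. B = V − Δ·S = 277.3799.
(2,1): S=222.8834. Δ = (V_up−V_dn)/(S_up−S_dn) = (105.9122−116.9531)/(291.9773−209.5104) = -0.1339. V = [p*·105.9122 + (1−p*)·116.9531]/1.28 = 83.4433. B = V − Δ·S = 113.2837.
(2,2): S=310.6141. Δ = (V_up−V_dn)/(S_up−S_dn) = (20.3543−105.9122)/(406.9045−291.9773) = -0.7445. V = [p*·20.3543 + (1−p*)·105.9122]/1.28 = 21.3214. B = V − Δ·S = 252.5589.
(1,0): S=170.1400. Δ = (V_up−V_dn)/(S_up−S_dn) = (83.4433−95.6294)/(222.8834−159.9316) = -0.1936. V = [p*·83.4433 + (1−p*)·95.6294]/1.28 = 65.9620. B = V − Δ·S = 98.8975.
(1,1): S=237.1100. Δ = (V_up−V_dn)/(S_up−S_dn) = (21.3214−83.4433)/(310.6141−222.8834) = -0.7081. V = [p*·21.3214 + (1−p*)·83.4433]/1.28 = 20.5924. B = V − Δ·S = 188.4893.
(0,0): S=181.0000. Δ = (V_up−V_dn)/(S_up−S_dn) = (20.5924−65.9620)/(237.1100−170.1400) = -0.6775. V = [p*·20.5924 + (1−p*)·65.9620]/1.28 = 18.9618. B = V − Δ·S = 141.5821.
Self-financing check: at every node Δ·S+B equals the discounted successor values.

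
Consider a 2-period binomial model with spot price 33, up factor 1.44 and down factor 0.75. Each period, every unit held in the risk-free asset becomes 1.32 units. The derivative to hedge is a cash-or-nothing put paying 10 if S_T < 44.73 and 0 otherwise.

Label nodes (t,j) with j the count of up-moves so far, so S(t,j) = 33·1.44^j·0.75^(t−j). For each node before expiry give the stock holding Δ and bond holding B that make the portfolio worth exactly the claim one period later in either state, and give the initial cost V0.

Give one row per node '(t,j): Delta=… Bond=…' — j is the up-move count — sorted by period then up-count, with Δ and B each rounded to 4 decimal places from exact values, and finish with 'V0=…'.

Since d<R<u, set p* = (R−d)/(u−d) = 0.8261; price each node as the discounted p*-expectation of its children.
Terminal payoffs: V(2,0)=10.0000, V(2,1)=10.0000, V(2,2)=0.0000
Node (1,0) S=24.7500: V=(p*·10.0000+(1−p*)·10.0000)/1.32=7.5758; Δ=(10.0000−10.0000)/(35.6400−18.5625)=0.0000; B=V−Δ·S=7.5758
Node (1,1) S=47.5200: V=(p*·0.0000+(1−p*)·10.0000)/1.32=1.3175; Δ=(0.0000−10.0000)/(68.4288−35.6400)=-0.3050; B=V−Δ·S=15.8103
Node (0,0) S=33.0000: V=(p*·1.3175+(1−p*)·7.5758)/1.32=1.8227; Δ=(1.3175−7.5758)/(47.5200−24.7500)=-0.2748; B=V−Δ·S=10.8926
Check: Δ(0,0)·S0 + B(0,0) = 1.8227 = V0.

(0,0): Delta=-0.2748 Bond=10.8926
(1,0): Delta=0.0000 Bond=7.5758
(1,1): Delta=-0.3050 Bond=15.8103
V0=1.8227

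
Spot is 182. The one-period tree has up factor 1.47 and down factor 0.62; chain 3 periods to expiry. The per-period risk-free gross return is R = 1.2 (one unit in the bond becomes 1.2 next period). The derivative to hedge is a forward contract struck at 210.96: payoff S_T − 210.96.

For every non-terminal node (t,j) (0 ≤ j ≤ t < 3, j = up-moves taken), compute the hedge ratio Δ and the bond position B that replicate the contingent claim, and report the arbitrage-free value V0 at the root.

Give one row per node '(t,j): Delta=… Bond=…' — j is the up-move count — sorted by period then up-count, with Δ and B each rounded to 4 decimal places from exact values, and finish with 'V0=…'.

(0,0): Delta=1.0000 Bond=-122.0833
(1,0): Delta=1.0000 Bond=-146.5000
(1,1): Delta=1.0000 Bond=-146.5000
(2,0): Delta=1.0000 Bond=-175.8000
(2,1): Delta=1.0000 Bond=-175.8000
(2,2): Delta=1.0000 Bond=-175.8000
V0=59.9167

Under the risk-neutral measure, an up-move has probability p* = (R−d)/(u−d) = 0.6824 and values discount at R = 1.2.
At expiry t=3: V(3,0)=-167.5843, V(3,1)=-108.1176, V(3,2)=32.8760, V(3,3)=367.1672
  t=2,j=0: stock 69.9608 → up 102.8424 (V=-108.1176), down 43.3757 (V=-167.5843). Price -105.8392; hedge Δ=1.0000, bond B=-175.8000.
  t=2,j=1: stock 165.8748 → up 243.8360 (V=32.8760), down 102.8424 (V=-108.1176). Price -9.9252; hedge Δ=1.0000, bond B=-175.8000.
  t=2,j=2: stock 393.2838 → up 578.1272 (V=367.1672), down 243.8360 (V=32.8760). Price 217.4838; hedge Δ=1.0000, bond B=-175.8000.
  t=1,j=0: stock 112.8400 → up 165.8748 (V=-9.9252), down 69.9608 (V=-105.8392). Price -33.6600; hedge Δ=1.0000, bond B=-146.5000.
  t=1,j=1: stock 267.5400 → up 393.2838 (V=217.4838), down 165.8748 (V=-9.9252). Price 121.0400; hedge Δ=1.0000, bond B=-146.5000.
  t=0,j=0: stock 182.0000 → up 267.5400 (V=121.0400), down 112.8400 (V=-33.6600). Price 59.9167; hedge Δ=1.0000, bond B=-122.0833.
Each (Δ,B) replicates both successor values, so the strategy is self-financing and V0 is arbitrage-free.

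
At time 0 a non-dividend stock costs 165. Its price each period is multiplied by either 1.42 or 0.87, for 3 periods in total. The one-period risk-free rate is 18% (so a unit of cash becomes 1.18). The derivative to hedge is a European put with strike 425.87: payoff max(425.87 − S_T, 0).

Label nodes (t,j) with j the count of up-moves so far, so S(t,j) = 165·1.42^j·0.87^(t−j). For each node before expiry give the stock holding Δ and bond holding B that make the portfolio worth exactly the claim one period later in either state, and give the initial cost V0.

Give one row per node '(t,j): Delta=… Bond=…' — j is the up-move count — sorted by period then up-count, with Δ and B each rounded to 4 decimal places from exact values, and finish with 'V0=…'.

(0,0): Delta=-0.8829 Bond=244.9534
(1,0): Delta=-1.0000 Bond=305.8532
(1,1): Delta=-0.8274 Bond=276.0323
(2,0): Delta=-1.0000 Bond=360.9068
(2,1): Delta=-1.0000 Bond=360.9068
(2,2): Delta=-0.7455 Bond=298.4752
V0=99.2732

Since d<R<u, set p* = (R−d)/(u−d) = 0.5636; price each node as the discounted p*-expectation of its children.
At expiry t=3: V(3,0)=317.2170, V(3,1)=248.5283, V(3,2)=136.4158, V(3,3)=0.0000
(2,0): S=124.8885. Δ = (V_up−V_dn)/(S_up−S_dn) = (248.5283−317.2170)/(177.3417−108.6530) = -1.0000. V = [p*·248.5283 + (1−p*)·317.2170]/1.18 = 236.0183. B = V − Δ·S = 360.9068.
(2,1): S=203.8410. Δ = (V_up−V_dn)/(S_up−S_dn) = (136.4158−248.5283)/(289.4542−177.3417) = -1.0000. V = [p*·136.4158 + (1−p*)·248.5283]/1.18 = 157.0658. B = V − Δ·S = 360.9068.
(2,2): S=332.7060. Δ = (V_up−V_dn)/(S_up−S_dn) = (0.0000−136.4158)/(472.4425−289.4542) = -0.7455. V = [p*·0.0000 + (1−p*)·136.4158]/1.18 = 50.4465. B = V − Δ·S = 298.4752.
(1,0): S=143.5500. Δ = (V_up−V_dn)/(S_up−S_dn) = (157.0658−236.0183)/(203.8410−124.8885) = -1.0000. V = [p*·157.0658 + (1−p*)·236.0183]/1.18 = 162.3032. B = V − Δ·S = 305.8532.
(1,1): S=234.3000. Δ = (V_up−V_dn)/(S_up−S_dn) = (50.4465−157.0658)/(332.7060−203.8410) = -0.8274. V = [p*·50.4465 + (1−p*)·157.0658]/1.18 = 82.1791. B = V − Δ·S = 276.0323.
(0,0): S=165.0000. Δ = (V_up−V_dn)/(S_up−S_dn) = (82.1791−162.3032)/(234.3000−143.5500) = -0.8829. V = [p*·82.1791 + (1−p*)·162.3032]/1.18 = 99.2732. B = V − Δ·S = 244.9534.
The time-0 hedge costs 99.2732, which is the no-arbitrage price.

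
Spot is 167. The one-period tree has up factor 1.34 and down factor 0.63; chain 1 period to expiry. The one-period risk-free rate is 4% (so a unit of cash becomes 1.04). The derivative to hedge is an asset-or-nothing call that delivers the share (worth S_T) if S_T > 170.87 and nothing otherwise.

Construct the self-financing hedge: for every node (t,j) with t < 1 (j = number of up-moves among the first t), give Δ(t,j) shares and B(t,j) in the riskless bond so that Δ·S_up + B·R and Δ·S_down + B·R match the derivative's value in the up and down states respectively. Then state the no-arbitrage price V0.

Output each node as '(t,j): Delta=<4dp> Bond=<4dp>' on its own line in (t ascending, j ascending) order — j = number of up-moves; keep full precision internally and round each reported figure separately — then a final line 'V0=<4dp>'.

No-arbitrage ⇒ martingale measure with p* = (R−d)/(u−d) = 0.5775.
Payoff layer (t=1): V(1,0)=0.0000, V(1,1)=223.7800
(0,0): S=167.0000. Δ = (V_up−V_dn)/(S_up−S_dn) = (223.7800−0.0000)/(223.7800−105.2100) = 1.8873. V = [p*·223.7800 + (1−p*)·0.0000]/1.04 = 124.2549. B = V − Δ·S = -190.9282.
Root portfolio cost Δ·167+B reproduces V0=124.2549.

(0,0): Delta=1.8873 Bond=-190.9282
V0=124.2549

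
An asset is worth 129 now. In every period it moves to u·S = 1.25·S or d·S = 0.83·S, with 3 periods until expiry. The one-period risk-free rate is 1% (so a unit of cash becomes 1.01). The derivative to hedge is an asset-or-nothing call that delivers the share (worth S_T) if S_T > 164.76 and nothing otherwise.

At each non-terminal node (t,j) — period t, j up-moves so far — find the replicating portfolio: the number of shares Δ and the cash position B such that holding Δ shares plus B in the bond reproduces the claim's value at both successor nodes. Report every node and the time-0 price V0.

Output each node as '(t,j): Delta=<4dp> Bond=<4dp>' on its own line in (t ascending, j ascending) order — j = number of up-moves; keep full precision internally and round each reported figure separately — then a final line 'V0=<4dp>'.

(0,0): Delta=1.7639 Bond=-157.1693
(1,0): Delta=1.5786 Bond=-138.8984
(1,1): Delta=1.9280 Bond=-185.1978
(2,0): Delta=0.0000 Bond=0.0000
(2,1): Delta=2.9762 Bond=-327.3371
(2,2): Delta=1.0000 Bond=0.0000
V0=70.3771

The replicating-portfolio and risk-neutral prices coincide; use p* = (1.01−0.83)/(1.25−0.83) = 0.4286 for the latter.
Terminal values V(3,·): V(3,0)=0.0000, V(3,1)=0.0000, V(3,2)=167.2969, V(3,3)=251.9531
  t=2,j=0: stock 88.8681 → up 111.0851 (V=0.0000), down 73.7605 (V=0.0000). Price 0.0000; hedge Δ=0.0000, bond B=0.0000.
  t=2,j=1: stock 133.8375 → up 167.2969 (V=167.2969), down 111.0851 (V=0.0000). Price 70.9888; hedge Δ=2.9762, bond B=-327.3371.
  t=2,j=2: stock 201.5625 → up 251.9531 (V=251.9531), down 167.2969 (V=167.2969). Price 201.5625; hedge Δ=1.0000, bond B=0.0000.
  t=1,j=0: stock 107.0700 → up 133.8375 (V=70.9888), down 88.8681 (V=0.0000). Price 30.1225; hedge Δ=1.5786, bond B=-138.8984.
  t=1,j=1: stock 161.2500 → up 201.5625 (V=201.5625), down 133.8375 (V=70.9888). Price 125.6920; hedge Δ=1.9280, bond B=-185.1978.
  t=0,j=0: stock 129.0000 → up 161.2500 (V=125.6920), down 107.0700 (V=30.1225). Price 70.3771; hedge Δ=1.7639, bond B=-157.1693.
Each (Δ,B) replicates both successor values, so the strategy is self-financing and V0 is arbitrage-free.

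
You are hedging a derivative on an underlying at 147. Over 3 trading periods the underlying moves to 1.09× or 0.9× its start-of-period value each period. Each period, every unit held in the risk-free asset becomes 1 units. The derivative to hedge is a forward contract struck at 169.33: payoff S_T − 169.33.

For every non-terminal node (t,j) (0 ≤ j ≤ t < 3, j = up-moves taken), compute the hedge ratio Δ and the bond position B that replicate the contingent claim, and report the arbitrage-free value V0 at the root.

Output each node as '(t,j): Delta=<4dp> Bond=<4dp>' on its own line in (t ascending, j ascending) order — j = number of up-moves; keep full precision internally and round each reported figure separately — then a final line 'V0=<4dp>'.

(0,0): Delta=1.0000 Bond=-169.3300
(1,0): Delta=1.0000 Bond=-169.3300
(1,1): Delta=1.0000 Bond=-169.3300
(2,0): Delta=1.0000 Bond=-169.3300
(2,1): Delta=1.0000 Bond=-169.3300
(2,2): Delta=1.0000 Bond=-169.3300
V0=-22.3300

Since d<R<u, set p* = (R−d)/(u−d) = 0.5263; price each node as the discounted p*-expectation of its children.
Payoff layer (t=3): V(3,0)=-62.1670, V(3,1)=-39.5437, V(3,2)=-12.1444, V(3,3)=21.0393
(2,0): S=119.0700. Δ = (V_up−V_dn)/(S_up−S_dn) = (-39.5437−-62.1670)/(129.7863−107.1630) = 1.0000. V = [p*·-39.5437 + (1−p*)·-62.1670]/1 = -50.2600. B = V − Δ·S = -169.3300.
(2,1): S=144.2070. Δ = (V_up−V_dn)/(S_up−S_dn) = (-12.1444−-39.5437)/(157.1856−129.7863) = 1.0000. V = [p*·-12.1444 + (1−p*)·-39.5437]/1 = -25.1230. B = V − Δ·S = -169.3300.
(2,2): S=174.6507. Δ = (V_up−V_dn)/(S_up−S_dn) = (21.0393−-12.1444)/(190.3693−157.1856) = 1.0000. V = [p*·21.0393 + (1−p*)·-12.1444]/1 = 5.3207. B = V − Δ·S = -169.3300.
(1,0): S=132.3000. Δ = (V_up−V_dn)/(S_up−S_dn) = (-25.1230−-50.2600)/(144.2070−119.0700) = 1.0000. V = [p*·-25.1230 + (1−p*)·-50.2600]/1 = -37.0300. B = V − Δ·S = -169.3300.
(1,1): S=160.2300. Δ = (V_up−V_dn)/(S_up−S_dn) = (5.3207−-25.1230)/(174.6507−144.2070) = 1.0000. V = [p*·5.3207 + (1−p*)·-25.1230]/1 = -9.1000. B = V − Δ·S = -169.3300.
(0,0): S=147.0000. Δ = (V_up−V_dn)/(S_up−S_dn) = (-9.1000−-37.0300)/(160.2300−132.3000) = 1.0000. V = [p*·-9.1000 + (1−p*)·-37.0300]/1 = -22.3300. B = V − Δ·S = -169.3300.
Check: Δ(0,0)·S0 + B(0,0) = -22.3300 = V0.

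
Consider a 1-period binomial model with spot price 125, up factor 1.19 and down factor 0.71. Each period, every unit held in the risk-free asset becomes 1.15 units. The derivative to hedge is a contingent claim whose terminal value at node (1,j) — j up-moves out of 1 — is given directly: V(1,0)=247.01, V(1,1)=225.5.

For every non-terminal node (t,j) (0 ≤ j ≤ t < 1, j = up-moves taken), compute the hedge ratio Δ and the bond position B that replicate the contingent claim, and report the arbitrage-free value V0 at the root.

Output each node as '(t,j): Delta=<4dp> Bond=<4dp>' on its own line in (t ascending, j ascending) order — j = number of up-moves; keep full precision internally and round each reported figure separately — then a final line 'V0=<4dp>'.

Risk-neutral probability p* = (R−d)/(u−d) = (1.15−0.71)/(1.19−0.71) = 0.9167.
Terminal values V(1,·): V(1,0)=247.0100, V(1,1)=225.5000
  t=0,j=0: stock 125.0000 → up 148.7500 (V=225.5000), down 88.7500 (V=247.0100). Price 197.6457; hedge Δ=-0.3585, bond B=242.4582.
The time-0 hedge costs 197.6457, which is the no-arbitrage price.

(0,0): Delta=-0.3585 Bond=242.4582
V0=197.6457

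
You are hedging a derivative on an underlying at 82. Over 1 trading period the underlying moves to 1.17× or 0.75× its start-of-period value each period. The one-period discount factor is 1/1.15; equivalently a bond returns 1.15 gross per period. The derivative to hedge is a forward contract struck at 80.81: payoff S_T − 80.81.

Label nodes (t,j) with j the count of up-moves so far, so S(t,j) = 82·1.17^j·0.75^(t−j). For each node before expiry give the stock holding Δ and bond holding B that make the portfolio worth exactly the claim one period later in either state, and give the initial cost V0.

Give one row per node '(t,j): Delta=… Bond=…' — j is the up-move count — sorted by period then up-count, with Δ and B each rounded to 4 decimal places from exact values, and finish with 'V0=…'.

Since d<R<u, set p* = (R−d)/(u−d) = 0.9524; price each node as the discounted p*-expectation of its children.
Terminal values V(1,·): V(1,0)=-19.3100, V(1,1)=15.1300
Node (0,0) S=82.0000: V=(p*·15.1300+(1−p*)·-19.3100)/1.15=11.7304; Δ=(15.1300−-19.3100)/(95.9400−61.5000)=1.0000; B=V−Δ·S=-70.2696
The time-0 hedge costs 11.7304, which is the no-arbitrage price.

(0,0): Delta=1.0000 Bond=-70.2696
V0=11.7304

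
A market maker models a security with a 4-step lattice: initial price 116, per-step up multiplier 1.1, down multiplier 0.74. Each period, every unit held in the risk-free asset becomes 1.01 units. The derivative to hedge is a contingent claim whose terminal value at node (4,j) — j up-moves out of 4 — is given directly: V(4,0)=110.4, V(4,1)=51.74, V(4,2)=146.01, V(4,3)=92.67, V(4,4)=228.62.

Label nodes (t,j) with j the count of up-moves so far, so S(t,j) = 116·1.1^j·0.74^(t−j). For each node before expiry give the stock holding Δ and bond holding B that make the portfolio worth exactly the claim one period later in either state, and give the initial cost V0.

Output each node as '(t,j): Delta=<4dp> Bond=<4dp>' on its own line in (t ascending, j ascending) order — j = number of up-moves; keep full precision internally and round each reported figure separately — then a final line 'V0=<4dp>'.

No-arbitrage ⇒ martingale measure with p* = (R−d)/(u−d) = 0.7500.
At expiry t=4: V(4,0)=110.4000, V(4,1)=51.7400, V(4,2)=146.0100, V(4,3)=92.6700, V(4,4)=228.6200
(3,0): S=47.0060. Δ = (V_up−V_dn)/(S_up−S_dn) = (51.7400−110.4000)/(51.7066−34.7844) = -3.4665. V = [p*·51.7400 + (1−p*)·110.4000]/1.01 = 65.7475. B = V − Δ·S = 228.6920.
(3,1): S=69.8738. Δ = (V_up−V_dn)/(S_up−S_dn) = (146.0100−51.7400)/(76.8611−51.7066) = 3.7476. V = [p*·146.0100 + (1−p*)·51.7400]/1.01 = 121.2302. B = V − Δ·S = -140.6309.
(3,2): S=103.8664. Δ = (V_up−V_dn)/(S_up−S_dn) = (92.6700−146.0100)/(114.2530−76.8611) = -1.4265. V = [p*·92.6700 + (1−p*)·146.0100]/1.01 = 104.9554. B = V − Δ·S = 253.1221.
(3,3): S=154.3960. Δ = (V_up−V_dn)/(S_up−S_dn) = (228.6200−92.6700)/(169.8356−114.2530) = 2.4459. V = [p*·228.6200 + (1−p*)·92.6700]/1.01 = 192.7054. B = V − Δ·S = -184.9334.
(2,0): S=63.5216. Δ = (V_up−V_dn)/(S_up−S_dn) = (121.2302−65.7475)/(69.8738−47.0060) = 2.4262. V = [p*·121.2302 + (1−p*)·65.7475]/1.01 = 106.2966. B = V − Δ·S = -47.8220.
(2,1): S=94.4240. Δ = (V_up−V_dn)/(S_up−S_dn) = (104.9554−121.2302)/(103.8664−69.8738) = -0.4788. V = [p*·104.9554 + (1−p*)·121.2302]/1.01 = 107.9447. B = V − Δ·S = 153.1523.
(2,2): S=140.3600. Δ = (V_up−V_dn)/(S_up−S_dn) = (192.7054−104.9554)/(154.3960−103.8664) = 1.7366. V = [p*·192.7054 + (1−p*)·104.9554]/1.01 = 169.0772. B = V − Δ·S = -74.6728.
(1,0): S=85.8400. Δ = (V_up−V_dn)/(S_up−S_dn) = (107.9447−106.2966)/(94.4240−63.5216) = 0.0533. V = [p*·107.9447 + (1−p*)·106.2966]/1.01 = 106.4680. B = V − Δ·S = 101.8899.
(1,1): S=127.6000. Δ = (V_up−V_dn)/(S_up−S_dn) = (169.0772−107.9447)/(140.3600−94.4240) = 1.3308. V = [p*·169.0772 + (1−p*)·107.9447]/1.01 = 152.2713. B = V − Δ·S = -17.5411.
(0,0): S=116.0000. Δ = (V_up−V_dn)/(S_up−S_dn) = (152.2713−106.4680)/(127.6000−85.8400) = 1.0968. V = [p*·152.2713 + (1−p*)·106.4680]/1.01 = 139.4262. B = V − Δ·S = 12.1947.
Check: Δ(0,0)·S0 + B(0,0) = 139.4262 = V0.

(0,0): Delta=1.0968 Bond=12.1947
(1,0): Delta=0.0533 Bond=101.8899
(1,1): Delta=1.3308 Bond=-17.5411
(2,0): Delta=2.4262 Bond=-47.8220
(2,1): Delta=-0.4788 Bond=153.1523
(2,2): Delta=1.7366 Bond=-74.6728
(3,0): Delta=-3.4665 Bond=228.6920
(3,1): Delta=3.7476 Bond=-140.6309
(3,2): Delta=-1.4265 Bond=253.1221
(3,3): Delta=2.4459 Bond=-184.9334
V0=139.4262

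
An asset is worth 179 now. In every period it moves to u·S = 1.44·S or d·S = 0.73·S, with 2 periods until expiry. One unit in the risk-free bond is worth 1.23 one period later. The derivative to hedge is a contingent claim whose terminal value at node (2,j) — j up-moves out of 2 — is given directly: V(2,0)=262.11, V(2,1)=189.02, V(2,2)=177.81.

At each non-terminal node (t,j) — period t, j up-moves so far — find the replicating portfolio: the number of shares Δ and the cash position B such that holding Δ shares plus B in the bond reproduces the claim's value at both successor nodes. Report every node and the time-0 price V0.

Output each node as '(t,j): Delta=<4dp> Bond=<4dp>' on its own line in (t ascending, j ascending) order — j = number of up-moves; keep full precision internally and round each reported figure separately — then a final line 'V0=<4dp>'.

(0,0): Delta=-0.1888 Bond=159.2848
(1,0): Delta=-0.7878 Bond=274.1942
(1,1): Delta=-0.0613 Bond=163.0453
V0=125.4906

The replicating-portfolio and risk-neutral prices coincide; use p* = (1.23−0.73)/(1.44−0.73) = 0.7042 for the latter.
At expiry t=2: V(2,0)=262.1100, V(2,1)=189.0200, V(2,2)=177.8100
  t=1,j=0: stock 130.6700 → up 188.1648 (V=189.0200), down 95.3891 (V=262.1100). Price 171.2505; hedge Δ=-0.7878, bond B=274.1942.
  t=1,j=1: stock 257.7600 → up 371.1744 (V=177.8100), down 188.1648 (V=189.0200). Price 147.2566; hedge Δ=-0.0613, bond B=163.0453.
  t=0,j=0: stock 179.0000 → up 257.7600 (V=147.2566), down 130.6700 (V=171.2505). Price 125.4906; hedge Δ=-0.1888, bond B=159.2848.
Each (Δ,B) replicates both successor values, so the strategy is self-financing and V0 is arbitrage-free.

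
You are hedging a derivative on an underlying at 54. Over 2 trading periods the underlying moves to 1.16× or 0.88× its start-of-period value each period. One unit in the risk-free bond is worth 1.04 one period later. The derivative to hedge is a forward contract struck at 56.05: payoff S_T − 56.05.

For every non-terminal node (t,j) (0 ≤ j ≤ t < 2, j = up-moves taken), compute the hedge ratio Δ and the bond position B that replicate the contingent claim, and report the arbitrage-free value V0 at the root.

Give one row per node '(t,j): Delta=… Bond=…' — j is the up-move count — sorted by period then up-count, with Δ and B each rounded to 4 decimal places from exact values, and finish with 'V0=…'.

(0,0): Delta=1.0000 Bond=-51.8214
(1,0): Delta=1.0000 Bond=-53.8942
(1,1): Delta=1.0000 Bond=-53.8942
V0=2.1786

The replicating-portfolio and risk-neutral prices coincide; use p* = (1.04−0.88)/(1.16−0.88) = 0.5714 for the latter.
Payoff layer (t=2): V(2,0)=-14.2324, V(2,1)=-0.9268, V(2,2)=16.6124
  t=1,j=0: stock 47.5200 → up 55.1232 (V=-0.9268), down 41.8176 (V=-14.2324). Price -6.3742; hedge Δ=1.0000, bond B=-53.8942.
  t=1,j=1: stock 62.6400 → up 72.6624 (V=16.6124), down 55.1232 (V=-0.9268). Price 8.7458; hedge Δ=1.0000, bond B=-53.8942.
  t=0,j=0: stock 54.0000 → up 62.6400 (V=8.7458), down 47.5200 (V=-6.3742). Price 2.1786; hedge Δ=1.0000, bond B=-51.8214.
Root portfolio cost Δ·54+B reproduces V0=2.1786.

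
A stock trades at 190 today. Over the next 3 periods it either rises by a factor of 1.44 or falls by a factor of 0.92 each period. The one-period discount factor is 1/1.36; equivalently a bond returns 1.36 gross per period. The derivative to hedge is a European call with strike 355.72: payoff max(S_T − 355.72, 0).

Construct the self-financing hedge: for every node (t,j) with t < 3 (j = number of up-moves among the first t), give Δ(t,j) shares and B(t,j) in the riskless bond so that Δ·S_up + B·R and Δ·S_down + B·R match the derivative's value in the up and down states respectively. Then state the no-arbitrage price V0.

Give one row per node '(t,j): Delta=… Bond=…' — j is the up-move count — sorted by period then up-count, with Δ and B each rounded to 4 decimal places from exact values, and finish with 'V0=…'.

Risk-neutral probability p* = (R−d)/(u−d) = (1.36−0.92)/(1.44−0.92) = 0.8462.
Terminal values V(3,·): V(3,0)=0.0000, V(3,1)=0.0000, V(3,2)=6.7453, V(3,3)=211.6170
(2,0): S=160.8160. Δ = (V_up−V_dn)/(S_up−S_dn) = (0.0000−0.0000)/(231.5750−147.9507) = 0.0000. V = [p*·0.0000 + (1−p*)·0.0000]/1.36 = 0.0000. B = V − Δ·S = 0.0000.
(2,1): S=251.7120. Δ = (V_up−V_dn)/(S_up−S_dn) = (6.7453−0.0000)/(362.4653−231.5750) = 0.0515. V = [p*·6.7453 + (1−p*)·0.0000]/1.36 = 4.1967. B = V − Δ·S = -8.7750.
(2,2): S=393.9840. Δ = (V_up−V_dn)/(S_up−S_dn) = (211.6170−6.7453)/(567.3370−362.4653) = 1.0000. V = [p*·211.6170 + (1−p*)·6.7453]/1.36 = 132.4252. B = V − Δ·S = -261.5588.
(1,0): S=174.8000. Δ = (V_up−V_dn)/(S_up−S_dn) = (4.1967−0.0000)/(251.7120−160.8160) = 0.0462. V = [p*·4.1967 + (1−p*)·0.0000]/1.36 = 2.6111. B = V − Δ·S = -5.4595.
(1,1): S=273.6000. Δ = (V_up−V_dn)/(S_up−S_dn) = (132.4252−4.1967)/(393.9840−251.7120) = 0.9013. V = [p*·132.4252 + (1−p*)·4.1967]/1.36 = 82.8660. B = V − Δ·S = -163.7272.
(0,0): S=190.0000. Δ = (V_up−V_dn)/(S_up−S_dn) = (82.8660−2.6111)/(273.6000−174.8000) = 0.8123. V = [p*·82.8660 + (1−p*)·2.6111]/1.36 = 51.8523. B = V − Δ·S = -102.4841.
Each (Δ,B) replicates both successor values, so the strategy is self-financing and V0 is arbitrage-free.

(0,0): Delta=0.8123 Bond=-102.4841
(1,0): Delta=0.0462 Bond=-5.4595
(1,1): Delta=0.9013 Bond=-163.7272
(2,0): Delta=0.0000 Bond=0.0000
(2,1): Delta=0.0515 Bond=-8.7750
(2,2): Delta=1.0000 Bond=-261.5588
V0=51.8523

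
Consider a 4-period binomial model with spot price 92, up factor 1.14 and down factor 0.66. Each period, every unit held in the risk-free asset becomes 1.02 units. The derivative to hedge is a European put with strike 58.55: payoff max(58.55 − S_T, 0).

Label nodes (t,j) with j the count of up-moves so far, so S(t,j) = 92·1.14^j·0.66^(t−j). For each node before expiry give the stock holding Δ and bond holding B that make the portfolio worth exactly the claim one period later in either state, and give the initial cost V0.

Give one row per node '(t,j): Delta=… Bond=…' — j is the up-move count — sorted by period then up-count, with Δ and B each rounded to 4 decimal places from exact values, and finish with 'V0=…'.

The replicating-portfolio and risk-neutral prices coincide; use p* = (1.02−0.66)/(1.14−0.66) = 0.7500 for the latter.
Payoff layer (t=4): V(4,0)=41.0932, V(4,1)=28.3974, V(4,2)=6.4683, V(4,3)=0.0000, V(4,4)=0.0000
Node (3,0) S=26.4496: V=(p*·28.3974+(1−p*)·41.0932)/1.02=30.9523; Δ=(28.3974−41.0932)/(30.1526−17.4568)=-1.0000; B=V−Δ·S=57.4020
Node (3,1) S=45.6857: V=(p*·6.4683+(1−p*)·28.3974)/1.02=11.7162; Δ=(6.4683−28.3974)/(52.0817−30.1526)=-1.0000; B=V−Δ·S=57.4020
Node (3,2) S=78.9117: V=(p*·0.0000+(1−p*)·6.4683)/1.02=1.5854; Δ=(0.0000−6.4683)/(89.9594−52.0817)=-0.1708; B=V−Δ·S=15.0609
Node (3,3) S=136.3020: V=(p*·0.0000+(1−p*)·0.0000)/1.02=0.0000; Δ=(0.0000−0.0000)/(155.3843−89.9594)=0.0000; B=V−Δ·S=0.0000
Node (2,0) S=40.0752: V=(p*·11.7162+(1−p*)·30.9523)/1.02=16.2012; Δ=(11.7162−30.9523)/(45.6857−26.4496)=-1.0000; B=V−Δ·S=56.2764
Node (2,1) S=69.2208: V=(p*·1.5854+(1−p*)·11.7162)/1.02=4.0373; Δ=(1.5854−11.7162)/(78.9117−45.6857)=-0.3049; B=V−Δ·S=25.1433
Node (2,2) S=119.5632: V=(p*·0.0000+(1−p*)·1.5854)/1.02=0.3886; Δ=(0.0000−1.5854)/(136.3020−78.9117)=-0.0276; B=V−Δ·S=3.6914
Node (1,0) S=60.7200: V=(p*·4.0373+(1−p*)·16.2012)/1.02=6.9395; Δ=(4.0373−16.2012)/(69.2208−40.0752)=-0.4173; B=V−Δ·S=32.2810
Node (1,1) S=104.8800: V=(p*·0.3886+(1−p*)·4.0373)/1.02=1.2753; Δ=(0.3886−4.0373)/(119.5632−69.2208)=-0.0725; B=V−Δ·S=8.8768
Node (0,0) S=92.0000: V=(p*·1.2753+(1−p*)·6.9395)/1.02=2.6385; Δ=(1.2753−6.9395)/(104.8800−60.7200)=-0.1283; B=V−Δ·S=14.4391
Check: Δ(0,0)·S0 + B(0,0) = 2.6385 = V0.

(0,0): Delta=-0.1283 Bond=14.4391
(1,0): Delta=-0.4173 Bond=32.2810
(1,1): Delta=-0.0725 Bond=8.8768
(2,0): Delta=-1.0000 Bond=56.2764
(2,1): Delta=-0.3049 Bond=25.1433
(2,2): Delta=-0.0276 Bond=3.6914
(3,0): Delta=-1.0000 Bond=57.4020
(3,1): Delta=-1.0000 Bond=57.4020
(3,2): Delta=-0.1708 Bond=15.0609
(3,3): Delta=0.0000 Bond=0.0000
V0=2.6385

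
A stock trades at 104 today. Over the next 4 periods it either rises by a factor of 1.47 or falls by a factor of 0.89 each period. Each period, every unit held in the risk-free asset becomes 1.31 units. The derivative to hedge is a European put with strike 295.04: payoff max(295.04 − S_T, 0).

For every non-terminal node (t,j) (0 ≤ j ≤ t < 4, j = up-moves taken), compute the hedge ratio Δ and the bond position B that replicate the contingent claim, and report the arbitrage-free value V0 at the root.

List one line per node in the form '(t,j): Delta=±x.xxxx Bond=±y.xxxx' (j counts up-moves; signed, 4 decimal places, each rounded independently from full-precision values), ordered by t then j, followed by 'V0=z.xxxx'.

(0,0): Delta=-0.4663 Bond=62.4754
(1,0): Delta=-1.0000 Bond=131.2402
(1,1): Delta=-0.3432 Bond=63.0247
(2,0): Delta=-1.0000 Bond=171.9247
(2,1): Delta=-1.0000 Bond=171.9247
(2,2): Delta=-0.1917 Bond=48.5195
(3,0): Delta=-1.0000 Bond=225.2214
(3,1): Delta=-1.0000 Bond=225.2214
(3,2): Delta=-1.0000 Bond=225.2214
(3,3): Delta=-0.0053 Bond=1.9754
V0=13.9782

Under the risk-neutral measure, an up-move has probability p* = (R−d)/(u−d) = 0.7241 and values discount at R = 1.31.
Terminal values V(4,·): V(4,0)=229.7881, V(4,1)=187.2643, V(4,2)=117.0285, V(4,3)=1.0210, V(4,4)=0.0000
Node (3,0) S=73.3168: V=(p*·187.2643+(1−p*)·229.7881)/1.31=151.9046; Δ=(187.2643−229.7881)/(107.7757−65.2519)=-1.0000; B=V−Δ·S=225.2214
Node (3,1) S=121.0962: V=(p*·117.0285+(1−p*)·187.2643)/1.31=104.1251; Δ=(117.0285−187.2643)/(178.0115−107.7757)=-1.0000; B=V−Δ·S=225.2214
Node (3,2) S=200.0129: V=(p*·1.0210+(1−p*)·117.0285)/1.31=25.2085; Δ=(1.0210−117.0285)/(294.0190−178.0115)=-1.0000; B=V−Δ·S=225.2214
Node (3,3) S=330.3584: V=(p*·0.0000+(1−p*)·1.0210)/1.31=0.2150; Δ=(0.0000−1.0210)/(485.6268−294.0190)=-0.0053; B=V−Δ·S=1.9754
Node (2,0) S=82.3784: V=(p*·104.1251+(1−p*)·151.9046)/1.31=89.5463; Δ=(104.1251−151.9046)/(121.0962−73.3168)=-1.0000; B=V−Δ·S=171.9247
Node (2,1) S=136.0632: V=(p*·25.2085+(1−p*)·104.1251)/1.31=35.8615; Δ=(25.2085−104.1251)/(200.0129−121.0962)=-1.0000; B=V−Δ·S=171.9247
Node (2,2) S=224.7336: V=(p*·0.2150+(1−p*)·25.2085)/1.31=5.4273; Δ=(0.2150−25.2085)/(330.3584−200.0129)=-0.1917; B=V−Δ·S=48.5195
Node (1,0) S=92.5600: V=(p*·35.8615+(1−p*)·89.5463)/1.31=38.6802; Δ=(35.8615−89.5463)/(136.0632−82.3784)=-1.0000; B=V−Δ·S=131.2402
Node (1,1) S=152.8800: V=(p*·5.4273+(1−p*)·35.8615)/1.31=10.5519; Δ=(5.4273−35.8615)/(224.7336−136.0632)=-0.3432; B=V−Δ·S=63.0247
Node (0,0) S=104.0000: V=(p*·10.5519+(1−p*)·38.6802)/1.31=13.9782; Δ=(10.5519−38.6802)/(152.8800−92.5600)=-0.4663; B=V−Δ·S=62.4754
Check: Δ(0,0)·S0 + B(0,0) = 13.9782 = V0.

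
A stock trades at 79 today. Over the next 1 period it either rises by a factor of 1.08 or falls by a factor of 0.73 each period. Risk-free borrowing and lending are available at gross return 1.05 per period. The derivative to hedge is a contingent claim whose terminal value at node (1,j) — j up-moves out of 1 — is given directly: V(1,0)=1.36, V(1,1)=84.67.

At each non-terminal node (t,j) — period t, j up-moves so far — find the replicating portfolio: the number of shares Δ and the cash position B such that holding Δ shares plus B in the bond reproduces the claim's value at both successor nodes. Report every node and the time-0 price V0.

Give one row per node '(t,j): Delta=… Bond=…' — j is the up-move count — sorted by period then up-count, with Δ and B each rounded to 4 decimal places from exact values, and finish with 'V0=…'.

The replicating-portfolio and risk-neutral prices coincide; use p* = (1.05−0.73)/(1.08−0.73) = 0.9143 for the latter.
At expiry t=1: V(1,0)=1.3600, V(1,1)=84.6700
(0,0): S=79.0000. Δ = (V_up−V_dn)/(S_up−S_dn) = (84.6700−1.3600)/(85.3200−57.6700) = 3.0130. V = [p*·84.6700 + (1−p*)·1.3600]/1.05 = 73.8373. B = V − Δ·S = -164.1913.
Root portfolio cost Δ·79+B reproduces V0=73.8373.

(0,0): Delta=3.0130 Bond=-164.1913
V0=73.8373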